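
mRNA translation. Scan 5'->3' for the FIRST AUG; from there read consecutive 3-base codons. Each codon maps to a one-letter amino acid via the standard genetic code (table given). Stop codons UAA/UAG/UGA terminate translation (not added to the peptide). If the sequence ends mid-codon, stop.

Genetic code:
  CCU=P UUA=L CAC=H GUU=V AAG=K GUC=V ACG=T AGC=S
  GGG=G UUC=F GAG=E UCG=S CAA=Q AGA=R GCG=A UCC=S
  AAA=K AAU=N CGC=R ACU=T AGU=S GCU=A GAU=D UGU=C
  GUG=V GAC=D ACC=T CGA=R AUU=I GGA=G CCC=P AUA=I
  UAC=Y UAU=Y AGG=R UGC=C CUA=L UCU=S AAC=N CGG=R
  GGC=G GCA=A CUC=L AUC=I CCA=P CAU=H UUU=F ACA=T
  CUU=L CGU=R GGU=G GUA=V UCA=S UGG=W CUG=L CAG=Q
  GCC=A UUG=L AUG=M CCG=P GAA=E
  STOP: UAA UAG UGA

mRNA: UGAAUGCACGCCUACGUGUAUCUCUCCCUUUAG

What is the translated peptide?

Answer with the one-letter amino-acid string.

Answer: MHAYVYLSL

Derivation:
start AUG at pos 3
pos 3: AUG -> M; peptide=M
pos 6: CAC -> H; peptide=MH
pos 9: GCC -> A; peptide=MHA
pos 12: UAC -> Y; peptide=MHAY
pos 15: GUG -> V; peptide=MHAYV
pos 18: UAU -> Y; peptide=MHAYVY
pos 21: CUC -> L; peptide=MHAYVYL
pos 24: UCC -> S; peptide=MHAYVYLS
pos 27: CUU -> L; peptide=MHAYVYLSL
pos 30: UAG -> STOP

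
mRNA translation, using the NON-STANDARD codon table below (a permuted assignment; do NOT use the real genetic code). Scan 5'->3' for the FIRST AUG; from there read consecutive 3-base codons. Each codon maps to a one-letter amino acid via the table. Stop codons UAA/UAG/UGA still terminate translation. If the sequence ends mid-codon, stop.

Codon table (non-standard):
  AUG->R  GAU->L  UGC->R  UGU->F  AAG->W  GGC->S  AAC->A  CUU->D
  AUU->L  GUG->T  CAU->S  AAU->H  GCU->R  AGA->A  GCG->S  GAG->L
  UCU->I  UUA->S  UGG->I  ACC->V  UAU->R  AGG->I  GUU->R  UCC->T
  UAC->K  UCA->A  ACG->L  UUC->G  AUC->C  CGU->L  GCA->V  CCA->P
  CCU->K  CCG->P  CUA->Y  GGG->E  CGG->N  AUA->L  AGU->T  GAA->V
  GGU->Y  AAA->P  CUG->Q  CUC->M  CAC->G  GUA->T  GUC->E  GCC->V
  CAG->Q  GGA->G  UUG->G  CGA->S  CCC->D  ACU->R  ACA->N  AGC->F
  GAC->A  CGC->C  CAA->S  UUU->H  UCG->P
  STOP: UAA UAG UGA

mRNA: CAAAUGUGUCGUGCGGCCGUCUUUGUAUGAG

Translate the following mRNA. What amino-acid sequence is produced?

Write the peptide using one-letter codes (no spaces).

start AUG at pos 3
pos 3: AUG -> R; peptide=R
pos 6: UGU -> F; peptide=RF
pos 9: CGU -> L; peptide=RFL
pos 12: GCG -> S; peptide=RFLS
pos 15: GCC -> V; peptide=RFLSV
pos 18: GUC -> E; peptide=RFLSVE
pos 21: UUU -> H; peptide=RFLSVEH
pos 24: GUA -> T; peptide=RFLSVEHT
pos 27: UGA -> STOP

Answer: RFLSVEHT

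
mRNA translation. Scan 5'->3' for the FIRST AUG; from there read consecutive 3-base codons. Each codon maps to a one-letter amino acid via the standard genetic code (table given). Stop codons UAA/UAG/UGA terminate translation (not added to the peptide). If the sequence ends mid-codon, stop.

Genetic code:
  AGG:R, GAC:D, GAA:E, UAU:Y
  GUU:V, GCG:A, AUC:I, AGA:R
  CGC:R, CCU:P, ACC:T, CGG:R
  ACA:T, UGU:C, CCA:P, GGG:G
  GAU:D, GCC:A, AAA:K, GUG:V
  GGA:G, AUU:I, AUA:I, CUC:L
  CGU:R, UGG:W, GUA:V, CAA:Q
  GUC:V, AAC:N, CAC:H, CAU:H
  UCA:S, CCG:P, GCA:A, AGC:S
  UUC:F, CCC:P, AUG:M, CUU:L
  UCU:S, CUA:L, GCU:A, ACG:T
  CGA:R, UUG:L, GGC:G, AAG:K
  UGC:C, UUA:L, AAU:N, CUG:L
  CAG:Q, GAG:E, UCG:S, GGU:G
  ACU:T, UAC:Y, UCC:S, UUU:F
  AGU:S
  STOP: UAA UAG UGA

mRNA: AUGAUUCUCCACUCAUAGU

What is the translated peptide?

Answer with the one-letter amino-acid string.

Answer: MILHS

Derivation:
start AUG at pos 0
pos 0: AUG -> M; peptide=M
pos 3: AUU -> I; peptide=MI
pos 6: CUC -> L; peptide=MIL
pos 9: CAC -> H; peptide=MILH
pos 12: UCA -> S; peptide=MILHS
pos 15: UAG -> STOP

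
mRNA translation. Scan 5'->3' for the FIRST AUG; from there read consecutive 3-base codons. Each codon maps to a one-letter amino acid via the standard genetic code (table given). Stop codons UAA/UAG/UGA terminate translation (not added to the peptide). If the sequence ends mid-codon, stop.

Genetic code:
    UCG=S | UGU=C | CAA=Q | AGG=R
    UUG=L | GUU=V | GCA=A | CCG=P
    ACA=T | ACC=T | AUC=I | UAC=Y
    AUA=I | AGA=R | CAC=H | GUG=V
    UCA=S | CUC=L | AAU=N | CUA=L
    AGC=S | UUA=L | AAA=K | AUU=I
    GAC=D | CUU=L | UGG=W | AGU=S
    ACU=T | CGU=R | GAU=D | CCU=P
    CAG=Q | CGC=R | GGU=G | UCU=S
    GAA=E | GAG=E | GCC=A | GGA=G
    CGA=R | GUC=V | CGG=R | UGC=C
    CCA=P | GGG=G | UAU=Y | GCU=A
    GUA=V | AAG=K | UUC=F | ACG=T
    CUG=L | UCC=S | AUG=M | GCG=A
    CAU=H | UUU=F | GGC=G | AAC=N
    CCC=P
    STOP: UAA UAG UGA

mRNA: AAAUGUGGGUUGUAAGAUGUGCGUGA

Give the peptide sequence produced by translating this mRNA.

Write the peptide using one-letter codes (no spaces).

start AUG at pos 2
pos 2: AUG -> M; peptide=M
pos 5: UGG -> W; peptide=MW
pos 8: GUU -> V; peptide=MWV
pos 11: GUA -> V; peptide=MWVV
pos 14: AGA -> R; peptide=MWVVR
pos 17: UGU -> C; peptide=MWVVRC
pos 20: GCG -> A; peptide=MWVVRCA
pos 23: UGA -> STOP

Answer: MWVVRCA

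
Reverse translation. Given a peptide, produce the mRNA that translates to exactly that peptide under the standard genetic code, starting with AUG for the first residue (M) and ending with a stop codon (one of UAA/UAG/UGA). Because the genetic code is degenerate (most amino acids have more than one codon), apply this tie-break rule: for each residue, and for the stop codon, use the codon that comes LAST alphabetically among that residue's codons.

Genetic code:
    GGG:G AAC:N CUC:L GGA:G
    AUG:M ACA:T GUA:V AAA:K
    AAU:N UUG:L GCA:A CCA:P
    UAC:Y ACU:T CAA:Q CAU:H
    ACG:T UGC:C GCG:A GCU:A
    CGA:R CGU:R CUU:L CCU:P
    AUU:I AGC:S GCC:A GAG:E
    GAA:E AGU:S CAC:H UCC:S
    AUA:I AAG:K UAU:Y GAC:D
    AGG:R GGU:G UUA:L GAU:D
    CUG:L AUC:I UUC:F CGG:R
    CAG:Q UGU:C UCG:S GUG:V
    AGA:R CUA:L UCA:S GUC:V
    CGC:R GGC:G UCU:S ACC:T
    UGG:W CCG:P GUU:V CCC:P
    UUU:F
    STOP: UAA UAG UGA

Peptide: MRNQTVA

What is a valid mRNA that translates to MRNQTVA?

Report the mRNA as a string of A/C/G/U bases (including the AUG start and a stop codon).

residue 1: M -> AUG (start codon)
residue 2: R codons sorted = AGA,AGG,CGA,CGC,CGG,CGU -> pick last = CGU
residue 3: N codons sorted = AAC,AAU -> pick last = AAU
residue 4: Q codons sorted = CAA,CAG -> pick last = CAG
residue 5: T codons sorted = ACA,ACC,ACG,ACU -> pick last = ACU
residue 6: V codons sorted = GUA,GUC,GUG,GUU -> pick last = GUU
residue 7: A codons sorted = GCA,GCC,GCG,GCU -> pick last = GCU
terminator: stop codons sorted = UAA,UAG,UGA -> pick last = UGA

Answer: mRNA: AUGCGUAAUCAGACUGUUGCUUGA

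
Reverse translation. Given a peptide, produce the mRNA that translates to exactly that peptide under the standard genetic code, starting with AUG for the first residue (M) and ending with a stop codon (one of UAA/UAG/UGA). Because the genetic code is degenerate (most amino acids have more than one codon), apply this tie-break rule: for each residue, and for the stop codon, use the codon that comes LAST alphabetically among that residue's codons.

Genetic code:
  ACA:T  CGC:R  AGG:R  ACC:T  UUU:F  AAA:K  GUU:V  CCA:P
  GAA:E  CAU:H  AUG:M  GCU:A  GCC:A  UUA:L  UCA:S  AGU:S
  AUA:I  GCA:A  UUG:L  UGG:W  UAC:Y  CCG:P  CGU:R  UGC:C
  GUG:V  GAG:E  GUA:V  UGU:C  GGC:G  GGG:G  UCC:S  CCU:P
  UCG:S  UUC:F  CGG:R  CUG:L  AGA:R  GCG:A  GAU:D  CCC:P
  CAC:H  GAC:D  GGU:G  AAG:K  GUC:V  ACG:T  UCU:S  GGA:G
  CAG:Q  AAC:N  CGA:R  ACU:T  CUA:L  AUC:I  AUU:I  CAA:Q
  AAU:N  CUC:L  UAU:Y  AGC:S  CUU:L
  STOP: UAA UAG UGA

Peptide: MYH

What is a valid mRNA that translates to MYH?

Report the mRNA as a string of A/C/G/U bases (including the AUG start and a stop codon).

Answer: mRNA: AUGUAUCAUUGA

Derivation:
residue 1: M -> AUG (start codon)
residue 2: Y codons sorted = UAC,UAU -> pick last = UAU
residue 3: H codons sorted = CAC,CAU -> pick last = CAU
terminator: stop codons sorted = UAA,UAG,UGA -> pick last = UGA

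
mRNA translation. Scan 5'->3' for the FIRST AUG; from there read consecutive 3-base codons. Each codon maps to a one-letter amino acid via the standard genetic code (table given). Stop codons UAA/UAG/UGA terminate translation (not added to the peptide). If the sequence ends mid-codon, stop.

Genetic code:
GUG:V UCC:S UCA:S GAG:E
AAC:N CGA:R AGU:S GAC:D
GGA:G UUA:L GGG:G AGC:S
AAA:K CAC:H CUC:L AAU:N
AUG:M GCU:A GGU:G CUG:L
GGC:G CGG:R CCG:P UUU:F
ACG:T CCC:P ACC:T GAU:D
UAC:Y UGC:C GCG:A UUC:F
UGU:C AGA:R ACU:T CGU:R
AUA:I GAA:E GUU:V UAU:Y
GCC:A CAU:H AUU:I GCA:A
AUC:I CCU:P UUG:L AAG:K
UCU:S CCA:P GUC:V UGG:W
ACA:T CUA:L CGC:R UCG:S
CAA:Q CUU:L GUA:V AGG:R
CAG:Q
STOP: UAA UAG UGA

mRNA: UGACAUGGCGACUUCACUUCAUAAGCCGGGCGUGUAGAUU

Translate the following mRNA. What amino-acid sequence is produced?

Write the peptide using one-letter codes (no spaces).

Answer: MATSLHKPGV

Derivation:
start AUG at pos 4
pos 4: AUG -> M; peptide=M
pos 7: GCG -> A; peptide=MA
pos 10: ACU -> T; peptide=MAT
pos 13: UCA -> S; peptide=MATS
pos 16: CUU -> L; peptide=MATSL
pos 19: CAU -> H; peptide=MATSLH
pos 22: AAG -> K; peptide=MATSLHK
pos 25: CCG -> P; peptide=MATSLHKP
pos 28: GGC -> G; peptide=MATSLHKPG
pos 31: GUG -> V; peptide=MATSLHKPGV
pos 34: UAG -> STOP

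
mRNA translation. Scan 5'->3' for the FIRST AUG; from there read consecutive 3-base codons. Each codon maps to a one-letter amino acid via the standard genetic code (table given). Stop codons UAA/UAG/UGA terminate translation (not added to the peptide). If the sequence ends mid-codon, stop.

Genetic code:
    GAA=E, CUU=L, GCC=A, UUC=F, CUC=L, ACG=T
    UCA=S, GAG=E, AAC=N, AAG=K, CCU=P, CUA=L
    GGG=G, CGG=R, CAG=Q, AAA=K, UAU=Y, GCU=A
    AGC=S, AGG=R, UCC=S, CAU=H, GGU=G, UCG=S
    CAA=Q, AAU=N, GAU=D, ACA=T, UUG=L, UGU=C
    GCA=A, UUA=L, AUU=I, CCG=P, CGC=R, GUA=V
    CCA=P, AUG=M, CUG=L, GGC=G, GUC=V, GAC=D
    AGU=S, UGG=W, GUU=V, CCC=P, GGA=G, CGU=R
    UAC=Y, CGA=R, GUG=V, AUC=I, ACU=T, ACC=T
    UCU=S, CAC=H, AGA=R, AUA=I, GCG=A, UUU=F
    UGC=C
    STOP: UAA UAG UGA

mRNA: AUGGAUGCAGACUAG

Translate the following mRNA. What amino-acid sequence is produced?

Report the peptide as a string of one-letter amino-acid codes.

start AUG at pos 0
pos 0: AUG -> M; peptide=M
pos 3: GAU -> D; peptide=MD
pos 6: GCA -> A; peptide=MDA
pos 9: GAC -> D; peptide=MDAD
pos 12: UAG -> STOP

Answer: MDAD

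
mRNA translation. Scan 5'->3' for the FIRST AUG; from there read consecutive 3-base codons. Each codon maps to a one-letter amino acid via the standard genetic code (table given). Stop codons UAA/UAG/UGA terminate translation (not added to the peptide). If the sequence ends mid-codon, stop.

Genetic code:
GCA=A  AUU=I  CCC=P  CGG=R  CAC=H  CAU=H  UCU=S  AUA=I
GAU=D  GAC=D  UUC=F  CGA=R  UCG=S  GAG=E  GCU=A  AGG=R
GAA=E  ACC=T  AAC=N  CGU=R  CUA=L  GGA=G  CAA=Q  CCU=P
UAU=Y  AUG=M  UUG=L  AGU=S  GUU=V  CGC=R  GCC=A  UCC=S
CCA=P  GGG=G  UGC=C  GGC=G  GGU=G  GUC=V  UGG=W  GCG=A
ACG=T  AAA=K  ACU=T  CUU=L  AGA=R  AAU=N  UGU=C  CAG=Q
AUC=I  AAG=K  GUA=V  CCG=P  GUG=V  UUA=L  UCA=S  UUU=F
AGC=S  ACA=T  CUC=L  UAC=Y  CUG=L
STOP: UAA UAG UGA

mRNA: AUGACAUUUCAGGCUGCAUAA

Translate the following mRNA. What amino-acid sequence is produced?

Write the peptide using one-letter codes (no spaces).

Answer: MTFQAA

Derivation:
start AUG at pos 0
pos 0: AUG -> M; peptide=M
pos 3: ACA -> T; peptide=MT
pos 6: UUU -> F; peptide=MTF
pos 9: CAG -> Q; peptide=MTFQ
pos 12: GCU -> A; peptide=MTFQA
pos 15: GCA -> A; peptide=MTFQAA
pos 18: UAA -> STOP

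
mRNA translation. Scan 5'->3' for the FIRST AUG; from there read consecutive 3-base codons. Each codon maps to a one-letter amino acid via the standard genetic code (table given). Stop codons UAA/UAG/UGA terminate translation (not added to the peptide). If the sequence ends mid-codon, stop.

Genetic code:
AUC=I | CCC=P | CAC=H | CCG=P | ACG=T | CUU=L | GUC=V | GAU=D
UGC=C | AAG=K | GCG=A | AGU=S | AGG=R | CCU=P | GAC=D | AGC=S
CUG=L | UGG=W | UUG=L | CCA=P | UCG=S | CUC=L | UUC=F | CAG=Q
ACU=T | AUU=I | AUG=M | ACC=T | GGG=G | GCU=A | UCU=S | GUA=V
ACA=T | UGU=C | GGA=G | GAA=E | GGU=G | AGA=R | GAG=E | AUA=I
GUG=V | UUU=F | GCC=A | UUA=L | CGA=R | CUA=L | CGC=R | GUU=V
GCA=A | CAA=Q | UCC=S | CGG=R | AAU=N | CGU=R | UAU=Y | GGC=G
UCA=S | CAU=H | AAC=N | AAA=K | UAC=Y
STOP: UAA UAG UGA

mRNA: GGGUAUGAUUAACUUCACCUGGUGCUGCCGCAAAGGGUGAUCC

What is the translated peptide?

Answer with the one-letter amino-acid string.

Answer: MINFTWCCRKG

Derivation:
start AUG at pos 4
pos 4: AUG -> M; peptide=M
pos 7: AUU -> I; peptide=MI
pos 10: AAC -> N; peptide=MIN
pos 13: UUC -> F; peptide=MINF
pos 16: ACC -> T; peptide=MINFT
pos 19: UGG -> W; peptide=MINFTW
pos 22: UGC -> C; peptide=MINFTWC
pos 25: UGC -> C; peptide=MINFTWCC
pos 28: CGC -> R; peptide=MINFTWCCR
pos 31: AAA -> K; peptide=MINFTWCCRK
pos 34: GGG -> G; peptide=MINFTWCCRKG
pos 37: UGA -> STOP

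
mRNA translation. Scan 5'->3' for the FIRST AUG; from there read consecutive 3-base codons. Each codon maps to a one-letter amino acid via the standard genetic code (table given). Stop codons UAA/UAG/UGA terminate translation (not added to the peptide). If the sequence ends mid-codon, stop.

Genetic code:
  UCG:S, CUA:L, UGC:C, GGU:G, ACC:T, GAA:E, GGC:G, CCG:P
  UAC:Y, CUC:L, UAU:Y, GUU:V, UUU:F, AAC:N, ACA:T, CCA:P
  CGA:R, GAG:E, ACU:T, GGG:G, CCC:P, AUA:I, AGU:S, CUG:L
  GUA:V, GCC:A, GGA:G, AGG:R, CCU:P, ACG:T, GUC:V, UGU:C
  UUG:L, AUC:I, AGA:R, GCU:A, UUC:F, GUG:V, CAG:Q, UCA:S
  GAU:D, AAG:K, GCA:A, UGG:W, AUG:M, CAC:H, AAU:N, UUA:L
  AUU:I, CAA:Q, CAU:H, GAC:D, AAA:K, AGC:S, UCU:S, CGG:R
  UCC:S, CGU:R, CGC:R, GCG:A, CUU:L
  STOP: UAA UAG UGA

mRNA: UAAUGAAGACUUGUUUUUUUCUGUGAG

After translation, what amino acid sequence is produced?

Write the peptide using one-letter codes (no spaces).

Answer: MKTCFFL

Derivation:
start AUG at pos 2
pos 2: AUG -> M; peptide=M
pos 5: AAG -> K; peptide=MK
pos 8: ACU -> T; peptide=MKT
pos 11: UGU -> C; peptide=MKTC
pos 14: UUU -> F; peptide=MKTCF
pos 17: UUU -> F; peptide=MKTCFF
pos 20: CUG -> L; peptide=MKTCFFL
pos 23: UGA -> STOP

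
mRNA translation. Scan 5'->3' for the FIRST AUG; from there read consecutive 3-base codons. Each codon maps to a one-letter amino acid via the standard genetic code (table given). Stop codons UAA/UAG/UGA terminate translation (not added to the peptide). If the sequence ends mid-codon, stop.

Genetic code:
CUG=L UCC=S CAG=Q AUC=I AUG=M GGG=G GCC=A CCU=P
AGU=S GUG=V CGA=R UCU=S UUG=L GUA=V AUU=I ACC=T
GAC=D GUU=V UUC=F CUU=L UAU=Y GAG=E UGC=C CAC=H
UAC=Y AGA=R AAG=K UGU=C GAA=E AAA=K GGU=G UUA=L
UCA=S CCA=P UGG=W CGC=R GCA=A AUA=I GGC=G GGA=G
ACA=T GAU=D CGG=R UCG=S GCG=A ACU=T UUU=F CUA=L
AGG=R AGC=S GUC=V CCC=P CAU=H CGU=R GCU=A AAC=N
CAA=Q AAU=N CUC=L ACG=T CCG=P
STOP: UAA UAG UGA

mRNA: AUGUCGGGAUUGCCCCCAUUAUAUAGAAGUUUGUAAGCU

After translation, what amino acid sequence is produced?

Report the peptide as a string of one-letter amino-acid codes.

start AUG at pos 0
pos 0: AUG -> M; peptide=M
pos 3: UCG -> S; peptide=MS
pos 6: GGA -> G; peptide=MSG
pos 9: UUG -> L; peptide=MSGL
pos 12: CCC -> P; peptide=MSGLP
pos 15: CCA -> P; peptide=MSGLPP
pos 18: UUA -> L; peptide=MSGLPPL
pos 21: UAU -> Y; peptide=MSGLPPLY
pos 24: AGA -> R; peptide=MSGLPPLYR
pos 27: AGU -> S; peptide=MSGLPPLYRS
pos 30: UUG -> L; peptide=MSGLPPLYRSL
pos 33: UAA -> STOP

Answer: MSGLPPLYRSL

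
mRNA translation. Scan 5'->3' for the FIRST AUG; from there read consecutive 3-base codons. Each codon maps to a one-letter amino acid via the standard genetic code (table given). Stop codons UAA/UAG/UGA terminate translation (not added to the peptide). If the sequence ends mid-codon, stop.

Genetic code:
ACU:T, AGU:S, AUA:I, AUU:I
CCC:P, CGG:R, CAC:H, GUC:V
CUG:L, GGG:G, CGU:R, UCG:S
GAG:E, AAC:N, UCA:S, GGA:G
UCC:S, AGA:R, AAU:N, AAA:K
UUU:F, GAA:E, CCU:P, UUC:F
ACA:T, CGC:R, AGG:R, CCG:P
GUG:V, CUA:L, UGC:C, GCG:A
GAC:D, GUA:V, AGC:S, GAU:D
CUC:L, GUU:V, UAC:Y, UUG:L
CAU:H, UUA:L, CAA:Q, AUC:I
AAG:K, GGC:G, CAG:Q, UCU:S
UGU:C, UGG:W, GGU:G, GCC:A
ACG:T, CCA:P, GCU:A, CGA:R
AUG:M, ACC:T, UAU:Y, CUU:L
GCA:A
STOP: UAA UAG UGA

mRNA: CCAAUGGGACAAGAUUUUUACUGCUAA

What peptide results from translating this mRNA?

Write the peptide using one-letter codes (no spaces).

start AUG at pos 3
pos 3: AUG -> M; peptide=M
pos 6: GGA -> G; peptide=MG
pos 9: CAA -> Q; peptide=MGQ
pos 12: GAU -> D; peptide=MGQD
pos 15: UUU -> F; peptide=MGQDF
pos 18: UAC -> Y; peptide=MGQDFY
pos 21: UGC -> C; peptide=MGQDFYC
pos 24: UAA -> STOP

Answer: MGQDFYC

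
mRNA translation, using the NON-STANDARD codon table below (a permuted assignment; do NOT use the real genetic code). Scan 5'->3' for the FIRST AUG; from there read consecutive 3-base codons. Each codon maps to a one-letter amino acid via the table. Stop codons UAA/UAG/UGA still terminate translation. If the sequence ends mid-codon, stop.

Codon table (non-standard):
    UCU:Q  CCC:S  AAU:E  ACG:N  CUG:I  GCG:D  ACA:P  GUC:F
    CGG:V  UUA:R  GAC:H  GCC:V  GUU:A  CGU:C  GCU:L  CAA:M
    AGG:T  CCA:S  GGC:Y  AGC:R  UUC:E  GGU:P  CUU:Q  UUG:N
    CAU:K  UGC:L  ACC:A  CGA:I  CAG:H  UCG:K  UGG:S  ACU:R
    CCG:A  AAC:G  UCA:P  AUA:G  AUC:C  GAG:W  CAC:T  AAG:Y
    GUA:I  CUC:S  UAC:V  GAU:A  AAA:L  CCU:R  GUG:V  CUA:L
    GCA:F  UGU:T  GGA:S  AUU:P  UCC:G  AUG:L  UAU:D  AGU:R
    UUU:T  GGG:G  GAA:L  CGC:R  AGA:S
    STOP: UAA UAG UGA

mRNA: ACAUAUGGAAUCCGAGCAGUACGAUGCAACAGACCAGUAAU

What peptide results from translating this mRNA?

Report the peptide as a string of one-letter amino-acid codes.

Answer: LLGWHVAFPHH

Derivation:
start AUG at pos 4
pos 4: AUG -> L; peptide=L
pos 7: GAA -> L; peptide=LL
pos 10: UCC -> G; peptide=LLG
pos 13: GAG -> W; peptide=LLGW
pos 16: CAG -> H; peptide=LLGWH
pos 19: UAC -> V; peptide=LLGWHV
pos 22: GAU -> A; peptide=LLGWHVA
pos 25: GCA -> F; peptide=LLGWHVAF
pos 28: ACA -> P; peptide=LLGWHVAFP
pos 31: GAC -> H; peptide=LLGWHVAFPH
pos 34: CAG -> H; peptide=LLGWHVAFPHH
pos 37: UAA -> STOP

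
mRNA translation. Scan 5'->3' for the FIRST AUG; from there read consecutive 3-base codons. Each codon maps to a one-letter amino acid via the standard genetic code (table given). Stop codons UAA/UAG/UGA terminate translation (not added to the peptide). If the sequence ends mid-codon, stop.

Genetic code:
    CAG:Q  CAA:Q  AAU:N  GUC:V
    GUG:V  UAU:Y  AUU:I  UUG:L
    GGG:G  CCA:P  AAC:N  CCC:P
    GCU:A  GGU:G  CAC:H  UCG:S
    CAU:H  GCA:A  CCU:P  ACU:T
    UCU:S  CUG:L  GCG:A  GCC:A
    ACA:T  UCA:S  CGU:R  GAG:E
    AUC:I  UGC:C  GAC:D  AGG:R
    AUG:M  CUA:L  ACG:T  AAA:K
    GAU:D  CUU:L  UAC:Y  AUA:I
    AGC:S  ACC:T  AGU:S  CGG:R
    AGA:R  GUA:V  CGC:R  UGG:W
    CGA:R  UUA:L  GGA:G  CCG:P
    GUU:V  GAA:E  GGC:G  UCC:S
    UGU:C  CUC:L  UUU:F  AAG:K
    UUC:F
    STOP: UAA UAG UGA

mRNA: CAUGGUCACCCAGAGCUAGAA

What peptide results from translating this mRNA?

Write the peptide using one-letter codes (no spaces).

start AUG at pos 1
pos 1: AUG -> M; peptide=M
pos 4: GUC -> V; peptide=MV
pos 7: ACC -> T; peptide=MVT
pos 10: CAG -> Q; peptide=MVTQ
pos 13: AGC -> S; peptide=MVTQS
pos 16: UAG -> STOP

Answer: MVTQS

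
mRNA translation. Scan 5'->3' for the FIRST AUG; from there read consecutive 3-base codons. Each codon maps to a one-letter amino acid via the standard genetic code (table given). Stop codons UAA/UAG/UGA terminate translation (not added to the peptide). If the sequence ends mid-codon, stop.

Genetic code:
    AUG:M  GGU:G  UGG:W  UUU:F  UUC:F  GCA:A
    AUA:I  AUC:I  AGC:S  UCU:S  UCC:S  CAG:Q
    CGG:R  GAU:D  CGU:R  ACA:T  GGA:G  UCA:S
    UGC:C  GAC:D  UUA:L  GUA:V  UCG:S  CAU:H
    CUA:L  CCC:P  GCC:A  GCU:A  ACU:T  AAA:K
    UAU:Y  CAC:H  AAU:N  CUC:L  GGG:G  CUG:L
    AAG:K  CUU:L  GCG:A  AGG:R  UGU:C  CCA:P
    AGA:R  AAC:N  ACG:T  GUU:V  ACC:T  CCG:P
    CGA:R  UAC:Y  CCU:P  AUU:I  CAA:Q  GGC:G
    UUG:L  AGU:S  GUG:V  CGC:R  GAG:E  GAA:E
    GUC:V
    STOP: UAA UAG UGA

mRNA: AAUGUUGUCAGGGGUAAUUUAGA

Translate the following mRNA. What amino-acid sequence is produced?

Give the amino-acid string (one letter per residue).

Answer: MLSGVI

Derivation:
start AUG at pos 1
pos 1: AUG -> M; peptide=M
pos 4: UUG -> L; peptide=ML
pos 7: UCA -> S; peptide=MLS
pos 10: GGG -> G; peptide=MLSG
pos 13: GUA -> V; peptide=MLSGV
pos 16: AUU -> I; peptide=MLSGVI
pos 19: UAG -> STOP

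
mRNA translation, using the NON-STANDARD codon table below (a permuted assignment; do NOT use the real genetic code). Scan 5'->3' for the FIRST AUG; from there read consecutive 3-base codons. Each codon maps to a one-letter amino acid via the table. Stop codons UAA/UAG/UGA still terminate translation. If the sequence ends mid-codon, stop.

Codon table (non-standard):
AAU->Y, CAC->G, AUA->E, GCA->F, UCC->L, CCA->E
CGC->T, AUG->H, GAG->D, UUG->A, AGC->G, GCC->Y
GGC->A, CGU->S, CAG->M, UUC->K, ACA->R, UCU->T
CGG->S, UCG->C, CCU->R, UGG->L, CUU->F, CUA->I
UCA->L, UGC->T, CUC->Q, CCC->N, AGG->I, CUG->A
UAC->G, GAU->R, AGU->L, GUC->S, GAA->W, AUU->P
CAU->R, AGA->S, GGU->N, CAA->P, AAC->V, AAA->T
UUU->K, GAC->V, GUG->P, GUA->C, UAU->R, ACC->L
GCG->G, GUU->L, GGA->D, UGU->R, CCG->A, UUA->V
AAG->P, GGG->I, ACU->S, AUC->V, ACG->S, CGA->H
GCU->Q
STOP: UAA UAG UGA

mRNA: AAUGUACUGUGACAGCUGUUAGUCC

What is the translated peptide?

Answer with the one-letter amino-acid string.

Answer: HGRVGR

Derivation:
start AUG at pos 1
pos 1: AUG -> H; peptide=H
pos 4: UAC -> G; peptide=HG
pos 7: UGU -> R; peptide=HGR
pos 10: GAC -> V; peptide=HGRV
pos 13: AGC -> G; peptide=HGRVG
pos 16: UGU -> R; peptide=HGRVGR
pos 19: UAG -> STOP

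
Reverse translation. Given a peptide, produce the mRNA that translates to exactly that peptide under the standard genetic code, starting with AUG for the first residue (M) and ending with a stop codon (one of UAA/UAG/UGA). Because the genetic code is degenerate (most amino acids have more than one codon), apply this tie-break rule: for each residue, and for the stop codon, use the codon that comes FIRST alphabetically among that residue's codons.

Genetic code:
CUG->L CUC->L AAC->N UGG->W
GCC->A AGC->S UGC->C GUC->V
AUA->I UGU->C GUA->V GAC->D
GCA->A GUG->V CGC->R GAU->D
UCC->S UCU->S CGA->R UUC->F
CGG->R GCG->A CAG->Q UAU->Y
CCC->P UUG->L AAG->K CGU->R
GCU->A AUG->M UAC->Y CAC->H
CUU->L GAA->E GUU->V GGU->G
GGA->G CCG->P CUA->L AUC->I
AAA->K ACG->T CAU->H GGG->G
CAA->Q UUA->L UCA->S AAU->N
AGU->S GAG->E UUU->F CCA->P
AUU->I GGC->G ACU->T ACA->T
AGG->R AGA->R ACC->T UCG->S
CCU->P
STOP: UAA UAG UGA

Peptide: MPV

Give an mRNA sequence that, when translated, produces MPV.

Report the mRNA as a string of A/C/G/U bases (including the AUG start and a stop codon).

residue 1: M -> AUG (start codon)
residue 2: P codons sorted = CCA,CCC,CCG,CCU -> pick first = CCA
residue 3: V codons sorted = GUA,GUC,GUG,GUU -> pick first = GUA
terminator: stop codons sorted = UAA,UAG,UGA -> pick first = UAA

Answer: mRNA: AUGCCAGUAUAA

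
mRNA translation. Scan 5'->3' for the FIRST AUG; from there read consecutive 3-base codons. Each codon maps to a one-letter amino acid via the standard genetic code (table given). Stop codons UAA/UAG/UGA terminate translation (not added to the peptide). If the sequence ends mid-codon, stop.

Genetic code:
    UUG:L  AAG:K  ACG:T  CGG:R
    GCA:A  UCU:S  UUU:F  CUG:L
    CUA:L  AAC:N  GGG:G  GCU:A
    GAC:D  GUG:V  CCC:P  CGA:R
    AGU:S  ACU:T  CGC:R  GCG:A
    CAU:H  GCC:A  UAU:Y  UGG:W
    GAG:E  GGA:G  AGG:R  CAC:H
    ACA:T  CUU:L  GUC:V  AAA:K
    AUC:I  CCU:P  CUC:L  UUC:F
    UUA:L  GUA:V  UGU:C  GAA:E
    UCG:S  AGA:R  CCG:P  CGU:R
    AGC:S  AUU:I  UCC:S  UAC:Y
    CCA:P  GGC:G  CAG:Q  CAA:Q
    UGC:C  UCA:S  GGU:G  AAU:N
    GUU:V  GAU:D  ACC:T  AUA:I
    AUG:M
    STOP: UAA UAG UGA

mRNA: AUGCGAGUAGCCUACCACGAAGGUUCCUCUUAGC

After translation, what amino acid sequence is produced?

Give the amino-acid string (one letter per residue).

Answer: MRVAYHEGSS

Derivation:
start AUG at pos 0
pos 0: AUG -> M; peptide=M
pos 3: CGA -> R; peptide=MR
pos 6: GUA -> V; peptide=MRV
pos 9: GCC -> A; peptide=MRVA
pos 12: UAC -> Y; peptide=MRVAY
pos 15: CAC -> H; peptide=MRVAYH
pos 18: GAA -> E; peptide=MRVAYHE
pos 21: GGU -> G; peptide=MRVAYHEG
pos 24: UCC -> S; peptide=MRVAYHEGS
pos 27: UCU -> S; peptide=MRVAYHEGSS
pos 30: UAG -> STOP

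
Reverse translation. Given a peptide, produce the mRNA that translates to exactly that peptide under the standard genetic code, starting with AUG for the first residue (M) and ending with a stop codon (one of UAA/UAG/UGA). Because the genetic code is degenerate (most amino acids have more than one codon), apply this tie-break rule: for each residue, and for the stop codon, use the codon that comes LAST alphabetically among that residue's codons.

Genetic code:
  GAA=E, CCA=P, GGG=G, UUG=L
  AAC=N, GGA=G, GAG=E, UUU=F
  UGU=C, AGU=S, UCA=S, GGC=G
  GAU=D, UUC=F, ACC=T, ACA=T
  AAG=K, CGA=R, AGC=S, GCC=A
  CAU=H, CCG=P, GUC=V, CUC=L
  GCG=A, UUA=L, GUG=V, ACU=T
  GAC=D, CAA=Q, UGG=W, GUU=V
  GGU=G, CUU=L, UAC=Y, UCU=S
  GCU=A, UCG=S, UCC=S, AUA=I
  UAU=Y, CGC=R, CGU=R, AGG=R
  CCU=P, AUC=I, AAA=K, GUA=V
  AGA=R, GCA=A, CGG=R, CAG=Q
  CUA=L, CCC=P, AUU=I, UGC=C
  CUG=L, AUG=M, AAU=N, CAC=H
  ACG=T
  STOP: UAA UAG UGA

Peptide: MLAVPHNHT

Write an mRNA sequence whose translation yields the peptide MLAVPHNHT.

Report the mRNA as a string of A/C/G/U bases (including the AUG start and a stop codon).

residue 1: M -> AUG (start codon)
residue 2: L codons sorted = CUA,CUC,CUG,CUU,UUA,UUG -> pick last = UUG
residue 3: A codons sorted = GCA,GCC,GCG,GCU -> pick last = GCU
residue 4: V codons sorted = GUA,GUC,GUG,GUU -> pick last = GUU
residue 5: P codons sorted = CCA,CCC,CCG,CCU -> pick last = CCU
residue 6: H codons sorted = CAC,CAU -> pick last = CAU
residue 7: N codons sorted = AAC,AAU -> pick last = AAU
residue 8: H codons sorted = CAC,CAU -> pick last = CAU
residue 9: T codons sorted = ACA,ACC,ACG,ACU -> pick last = ACU
terminator: stop codons sorted = UAA,UAG,UGA -> pick last = UGA

Answer: mRNA: AUGUUGGCUGUUCCUCAUAAUCAUACUUGA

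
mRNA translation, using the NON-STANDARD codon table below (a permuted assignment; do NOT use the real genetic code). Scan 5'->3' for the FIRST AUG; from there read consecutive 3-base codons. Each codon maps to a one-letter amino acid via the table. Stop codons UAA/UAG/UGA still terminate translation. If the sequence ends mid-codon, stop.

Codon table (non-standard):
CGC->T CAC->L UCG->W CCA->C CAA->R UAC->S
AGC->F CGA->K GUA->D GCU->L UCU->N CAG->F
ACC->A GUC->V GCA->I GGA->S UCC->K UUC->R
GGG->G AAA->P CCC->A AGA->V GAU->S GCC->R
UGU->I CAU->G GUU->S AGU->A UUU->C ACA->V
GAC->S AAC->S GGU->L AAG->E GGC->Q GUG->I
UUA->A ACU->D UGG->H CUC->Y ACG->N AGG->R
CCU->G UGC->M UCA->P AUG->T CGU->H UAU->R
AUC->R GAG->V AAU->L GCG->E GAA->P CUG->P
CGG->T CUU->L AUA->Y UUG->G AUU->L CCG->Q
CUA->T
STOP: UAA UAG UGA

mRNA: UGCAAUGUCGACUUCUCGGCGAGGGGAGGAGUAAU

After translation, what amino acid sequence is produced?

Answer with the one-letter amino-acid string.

start AUG at pos 4
pos 4: AUG -> T; peptide=T
pos 7: UCG -> W; peptide=TW
pos 10: ACU -> D; peptide=TWD
pos 13: UCU -> N; peptide=TWDN
pos 16: CGG -> T; peptide=TWDNT
pos 19: CGA -> K; peptide=TWDNTK
pos 22: GGG -> G; peptide=TWDNTKG
pos 25: GAG -> V; peptide=TWDNTKGV
pos 28: GAG -> V; peptide=TWDNTKGVV
pos 31: UAA -> STOP

Answer: TWDNTKGVV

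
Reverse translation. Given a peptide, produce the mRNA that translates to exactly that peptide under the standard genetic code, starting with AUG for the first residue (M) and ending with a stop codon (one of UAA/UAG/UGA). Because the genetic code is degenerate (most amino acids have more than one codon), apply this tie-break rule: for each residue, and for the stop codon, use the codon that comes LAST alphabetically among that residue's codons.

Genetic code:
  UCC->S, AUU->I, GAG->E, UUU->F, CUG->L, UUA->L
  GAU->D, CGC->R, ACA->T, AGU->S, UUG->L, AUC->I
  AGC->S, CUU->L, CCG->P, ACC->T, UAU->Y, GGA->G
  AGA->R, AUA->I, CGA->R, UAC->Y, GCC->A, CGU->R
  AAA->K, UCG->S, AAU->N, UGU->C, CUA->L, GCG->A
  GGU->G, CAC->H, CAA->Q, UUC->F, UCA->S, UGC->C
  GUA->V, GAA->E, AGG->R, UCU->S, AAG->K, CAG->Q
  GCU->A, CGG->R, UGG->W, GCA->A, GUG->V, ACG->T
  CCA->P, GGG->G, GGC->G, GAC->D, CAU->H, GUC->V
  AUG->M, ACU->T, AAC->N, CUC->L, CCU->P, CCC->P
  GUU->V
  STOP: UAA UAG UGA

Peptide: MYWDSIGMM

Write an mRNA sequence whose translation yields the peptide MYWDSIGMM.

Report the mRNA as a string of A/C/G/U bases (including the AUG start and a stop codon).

residue 1: M -> AUG (start codon)
residue 2: Y codons sorted = UAC,UAU -> pick last = UAU
residue 3: W -> UGG (only codon)
residue 4: D codons sorted = GAC,GAU -> pick last = GAU
residue 5: S codons sorted = AGC,AGU,UCA,UCC,UCG,UCU -> pick last = UCU
residue 6: I codons sorted = AUA,AUC,AUU -> pick last = AUU
residue 7: G codons sorted = GGA,GGC,GGG,GGU -> pick last = GGU
residue 8: M -> AUG (only codon)
residue 9: M -> AUG (only codon)
terminator: stop codons sorted = UAA,UAG,UGA -> pick last = UGA

Answer: mRNA: AUGUAUUGGGAUUCUAUUGGUAUGAUGUGA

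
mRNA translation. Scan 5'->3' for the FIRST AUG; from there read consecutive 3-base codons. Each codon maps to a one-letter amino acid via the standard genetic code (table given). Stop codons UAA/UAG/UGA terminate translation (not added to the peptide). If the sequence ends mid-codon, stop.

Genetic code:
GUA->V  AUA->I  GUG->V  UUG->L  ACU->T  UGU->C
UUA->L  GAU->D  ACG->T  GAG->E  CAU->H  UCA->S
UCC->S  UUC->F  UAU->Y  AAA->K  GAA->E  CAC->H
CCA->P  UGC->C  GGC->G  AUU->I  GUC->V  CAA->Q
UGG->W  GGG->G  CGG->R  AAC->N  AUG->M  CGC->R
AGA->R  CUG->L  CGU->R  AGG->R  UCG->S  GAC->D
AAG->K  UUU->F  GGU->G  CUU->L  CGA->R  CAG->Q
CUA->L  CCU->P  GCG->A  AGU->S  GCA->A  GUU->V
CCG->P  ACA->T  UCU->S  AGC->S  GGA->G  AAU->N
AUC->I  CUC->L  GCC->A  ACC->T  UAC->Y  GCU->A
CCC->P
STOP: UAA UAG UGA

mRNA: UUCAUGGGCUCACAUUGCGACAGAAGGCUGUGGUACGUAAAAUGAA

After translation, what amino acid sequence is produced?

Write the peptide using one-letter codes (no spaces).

Answer: MGSHCDRRLWYVK

Derivation:
start AUG at pos 3
pos 3: AUG -> M; peptide=M
pos 6: GGC -> G; peptide=MG
pos 9: UCA -> S; peptide=MGS
pos 12: CAU -> H; peptide=MGSH
pos 15: UGC -> C; peptide=MGSHC
pos 18: GAC -> D; peptide=MGSHCD
pos 21: AGA -> R; peptide=MGSHCDR
pos 24: AGG -> R; peptide=MGSHCDRR
pos 27: CUG -> L; peptide=MGSHCDRRL
pos 30: UGG -> W; peptide=MGSHCDRRLW
pos 33: UAC -> Y; peptide=MGSHCDRRLWY
pos 36: GUA -> V; peptide=MGSHCDRRLWYV
pos 39: AAA -> K; peptide=MGSHCDRRLWYVK
pos 42: UGA -> STOP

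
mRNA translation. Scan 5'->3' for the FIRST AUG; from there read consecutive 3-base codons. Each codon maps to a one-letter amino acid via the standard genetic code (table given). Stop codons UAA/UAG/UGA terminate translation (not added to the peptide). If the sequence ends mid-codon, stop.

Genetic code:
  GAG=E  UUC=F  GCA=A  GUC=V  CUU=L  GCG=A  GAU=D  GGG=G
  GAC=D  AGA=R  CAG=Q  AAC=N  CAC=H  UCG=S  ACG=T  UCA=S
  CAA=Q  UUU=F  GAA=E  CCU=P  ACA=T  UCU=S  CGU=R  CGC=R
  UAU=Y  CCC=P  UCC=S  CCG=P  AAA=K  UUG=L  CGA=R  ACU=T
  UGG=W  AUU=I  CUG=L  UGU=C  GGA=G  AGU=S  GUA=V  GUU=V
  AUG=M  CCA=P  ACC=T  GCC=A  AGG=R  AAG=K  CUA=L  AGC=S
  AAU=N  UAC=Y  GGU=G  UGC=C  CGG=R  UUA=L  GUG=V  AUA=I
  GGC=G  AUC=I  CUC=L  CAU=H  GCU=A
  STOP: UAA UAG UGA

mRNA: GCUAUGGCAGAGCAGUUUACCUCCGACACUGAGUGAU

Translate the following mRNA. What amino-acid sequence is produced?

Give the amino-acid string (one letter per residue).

start AUG at pos 3
pos 3: AUG -> M; peptide=M
pos 6: GCA -> A; peptide=MA
pos 9: GAG -> E; peptide=MAE
pos 12: CAG -> Q; peptide=MAEQ
pos 15: UUU -> F; peptide=MAEQF
pos 18: ACC -> T; peptide=MAEQFT
pos 21: UCC -> S; peptide=MAEQFTS
pos 24: GAC -> D; peptide=MAEQFTSD
pos 27: ACU -> T; peptide=MAEQFTSDT
pos 30: GAG -> E; peptide=MAEQFTSDTE
pos 33: UGA -> STOP

Answer: MAEQFTSDTE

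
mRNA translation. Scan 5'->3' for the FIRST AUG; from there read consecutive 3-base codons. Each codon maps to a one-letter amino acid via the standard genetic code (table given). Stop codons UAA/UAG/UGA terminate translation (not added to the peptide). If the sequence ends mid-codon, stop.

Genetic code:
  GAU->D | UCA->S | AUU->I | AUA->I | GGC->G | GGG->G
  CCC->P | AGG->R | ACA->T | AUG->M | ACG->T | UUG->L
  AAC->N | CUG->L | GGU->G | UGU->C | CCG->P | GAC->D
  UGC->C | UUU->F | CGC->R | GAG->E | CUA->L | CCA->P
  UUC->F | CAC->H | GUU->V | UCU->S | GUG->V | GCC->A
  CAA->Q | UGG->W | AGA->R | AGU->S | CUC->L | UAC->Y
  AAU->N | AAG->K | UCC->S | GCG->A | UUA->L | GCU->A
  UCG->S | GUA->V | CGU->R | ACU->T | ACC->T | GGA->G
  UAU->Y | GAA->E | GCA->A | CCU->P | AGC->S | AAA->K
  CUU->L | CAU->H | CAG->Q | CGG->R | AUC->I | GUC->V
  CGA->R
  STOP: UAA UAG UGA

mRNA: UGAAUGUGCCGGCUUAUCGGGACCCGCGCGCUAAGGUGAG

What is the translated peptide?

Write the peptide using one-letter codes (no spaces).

start AUG at pos 3
pos 3: AUG -> M; peptide=M
pos 6: UGC -> C; peptide=MC
pos 9: CGG -> R; peptide=MCR
pos 12: CUU -> L; peptide=MCRL
pos 15: AUC -> I; peptide=MCRLI
pos 18: GGG -> G; peptide=MCRLIG
pos 21: ACC -> T; peptide=MCRLIGT
pos 24: CGC -> R; peptide=MCRLIGTR
pos 27: GCG -> A; peptide=MCRLIGTRA
pos 30: CUA -> L; peptide=MCRLIGTRAL
pos 33: AGG -> R; peptide=MCRLIGTRALR
pos 36: UGA -> STOP

Answer: MCRLIGTRALR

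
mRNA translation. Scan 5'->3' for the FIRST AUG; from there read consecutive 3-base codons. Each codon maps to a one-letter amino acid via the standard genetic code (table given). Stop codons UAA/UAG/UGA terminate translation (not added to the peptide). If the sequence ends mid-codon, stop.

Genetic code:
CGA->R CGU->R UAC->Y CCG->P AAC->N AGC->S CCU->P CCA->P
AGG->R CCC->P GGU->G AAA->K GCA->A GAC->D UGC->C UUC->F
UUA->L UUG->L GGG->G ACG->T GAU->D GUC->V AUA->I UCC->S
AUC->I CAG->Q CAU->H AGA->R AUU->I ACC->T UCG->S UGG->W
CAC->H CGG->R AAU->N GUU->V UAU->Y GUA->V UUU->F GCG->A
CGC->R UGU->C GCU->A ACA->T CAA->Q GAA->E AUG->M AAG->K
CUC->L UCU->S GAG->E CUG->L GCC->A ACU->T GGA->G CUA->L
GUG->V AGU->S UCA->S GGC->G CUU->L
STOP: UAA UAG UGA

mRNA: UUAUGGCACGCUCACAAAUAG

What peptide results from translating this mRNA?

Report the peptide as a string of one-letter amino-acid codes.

start AUG at pos 2
pos 2: AUG -> M; peptide=M
pos 5: GCA -> A; peptide=MA
pos 8: CGC -> R; peptide=MAR
pos 11: UCA -> S; peptide=MARS
pos 14: CAA -> Q; peptide=MARSQ
pos 17: AUA -> I; peptide=MARSQI
pos 20: only 1 nt remain (<3), stop (end of mRNA)

Answer: MARSQI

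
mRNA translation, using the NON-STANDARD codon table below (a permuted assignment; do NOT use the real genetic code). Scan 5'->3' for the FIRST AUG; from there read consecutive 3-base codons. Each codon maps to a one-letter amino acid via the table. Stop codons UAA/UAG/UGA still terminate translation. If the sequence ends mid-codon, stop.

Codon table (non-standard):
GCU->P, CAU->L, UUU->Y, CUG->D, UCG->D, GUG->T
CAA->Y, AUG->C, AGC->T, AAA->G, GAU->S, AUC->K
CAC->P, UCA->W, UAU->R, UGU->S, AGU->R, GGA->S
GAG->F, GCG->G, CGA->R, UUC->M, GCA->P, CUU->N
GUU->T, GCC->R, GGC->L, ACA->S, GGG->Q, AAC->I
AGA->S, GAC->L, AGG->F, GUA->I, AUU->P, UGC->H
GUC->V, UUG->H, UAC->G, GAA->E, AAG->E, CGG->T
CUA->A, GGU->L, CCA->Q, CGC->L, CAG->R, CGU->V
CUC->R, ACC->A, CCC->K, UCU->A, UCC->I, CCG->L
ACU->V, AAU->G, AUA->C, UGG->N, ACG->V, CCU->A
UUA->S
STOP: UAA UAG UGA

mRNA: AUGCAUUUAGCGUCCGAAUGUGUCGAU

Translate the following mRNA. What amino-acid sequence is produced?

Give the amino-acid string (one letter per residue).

Answer: CLSGIESVS

Derivation:
start AUG at pos 0
pos 0: AUG -> C; peptide=C
pos 3: CAU -> L; peptide=CL
pos 6: UUA -> S; peptide=CLS
pos 9: GCG -> G; peptide=CLSG
pos 12: UCC -> I; peptide=CLSGI
pos 15: GAA -> E; peptide=CLSGIE
pos 18: UGU -> S; peptide=CLSGIES
pos 21: GUC -> V; peptide=CLSGIESV
pos 24: GAU -> S; peptide=CLSGIESVS
pos 27: only 0 nt remain (<3), stop (end of mRNA)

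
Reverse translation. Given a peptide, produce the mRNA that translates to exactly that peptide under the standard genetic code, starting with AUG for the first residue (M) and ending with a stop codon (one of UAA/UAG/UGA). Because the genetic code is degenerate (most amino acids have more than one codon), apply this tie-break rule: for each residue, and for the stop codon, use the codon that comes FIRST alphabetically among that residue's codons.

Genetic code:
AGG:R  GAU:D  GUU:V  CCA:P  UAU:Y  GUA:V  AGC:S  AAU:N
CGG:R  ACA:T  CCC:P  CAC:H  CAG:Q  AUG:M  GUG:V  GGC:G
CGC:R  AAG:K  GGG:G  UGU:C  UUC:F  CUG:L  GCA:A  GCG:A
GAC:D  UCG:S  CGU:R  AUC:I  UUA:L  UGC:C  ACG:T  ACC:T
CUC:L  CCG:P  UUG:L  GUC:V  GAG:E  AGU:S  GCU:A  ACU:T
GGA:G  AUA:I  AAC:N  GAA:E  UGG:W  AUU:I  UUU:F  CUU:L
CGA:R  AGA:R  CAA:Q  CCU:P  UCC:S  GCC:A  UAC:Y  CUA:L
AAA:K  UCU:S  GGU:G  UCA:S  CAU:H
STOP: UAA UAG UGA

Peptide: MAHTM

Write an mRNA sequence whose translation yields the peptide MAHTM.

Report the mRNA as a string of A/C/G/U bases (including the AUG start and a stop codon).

residue 1: M -> AUG (start codon)
residue 2: A codons sorted = GCA,GCC,GCG,GCU -> pick first = GCA
residue 3: H codons sorted = CAC,CAU -> pick first = CAC
residue 4: T codons sorted = ACA,ACC,ACG,ACU -> pick first = ACA
residue 5: M -> AUG (only codon)
terminator: stop codons sorted = UAA,UAG,UGA -> pick first = UAA

Answer: mRNA: AUGGCACACACAAUGUAA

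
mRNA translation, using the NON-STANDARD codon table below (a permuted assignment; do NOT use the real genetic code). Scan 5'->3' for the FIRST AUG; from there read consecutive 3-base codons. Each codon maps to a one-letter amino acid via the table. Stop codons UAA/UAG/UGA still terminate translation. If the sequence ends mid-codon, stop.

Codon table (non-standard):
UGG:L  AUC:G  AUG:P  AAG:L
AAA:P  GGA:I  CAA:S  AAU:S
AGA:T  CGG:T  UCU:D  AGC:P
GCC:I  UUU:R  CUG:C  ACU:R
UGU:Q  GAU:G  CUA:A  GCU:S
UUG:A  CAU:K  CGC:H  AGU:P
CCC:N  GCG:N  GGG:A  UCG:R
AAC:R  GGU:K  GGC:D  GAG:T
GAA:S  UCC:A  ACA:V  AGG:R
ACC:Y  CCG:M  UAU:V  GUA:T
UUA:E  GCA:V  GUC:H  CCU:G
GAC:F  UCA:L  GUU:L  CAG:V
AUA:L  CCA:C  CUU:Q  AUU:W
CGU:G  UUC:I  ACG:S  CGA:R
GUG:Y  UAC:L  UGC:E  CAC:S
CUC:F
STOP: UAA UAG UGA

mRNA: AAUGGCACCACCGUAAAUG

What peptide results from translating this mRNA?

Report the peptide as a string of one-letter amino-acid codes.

Answer: PVCM

Derivation:
start AUG at pos 1
pos 1: AUG -> P; peptide=P
pos 4: GCA -> V; peptide=PV
pos 7: CCA -> C; peptide=PVC
pos 10: CCG -> M; peptide=PVCM
pos 13: UAA -> STOP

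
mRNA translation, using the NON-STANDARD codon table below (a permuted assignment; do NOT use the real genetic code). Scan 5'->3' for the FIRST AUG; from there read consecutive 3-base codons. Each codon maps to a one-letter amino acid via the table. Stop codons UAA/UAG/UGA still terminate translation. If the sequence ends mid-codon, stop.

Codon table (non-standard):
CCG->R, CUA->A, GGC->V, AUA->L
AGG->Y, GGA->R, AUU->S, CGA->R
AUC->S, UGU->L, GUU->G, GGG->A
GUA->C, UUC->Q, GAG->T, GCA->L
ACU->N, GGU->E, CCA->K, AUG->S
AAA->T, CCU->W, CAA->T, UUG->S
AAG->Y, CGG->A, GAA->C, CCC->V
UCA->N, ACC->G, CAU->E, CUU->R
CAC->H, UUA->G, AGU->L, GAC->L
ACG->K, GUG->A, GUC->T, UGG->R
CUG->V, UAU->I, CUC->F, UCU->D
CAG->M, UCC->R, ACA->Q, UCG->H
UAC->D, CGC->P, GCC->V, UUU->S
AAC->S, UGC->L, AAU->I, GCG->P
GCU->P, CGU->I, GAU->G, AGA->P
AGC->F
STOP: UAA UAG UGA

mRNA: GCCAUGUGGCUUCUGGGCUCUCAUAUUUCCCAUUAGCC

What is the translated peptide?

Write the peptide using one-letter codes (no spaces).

Answer: SRRVVDESRE

Derivation:
start AUG at pos 3
pos 3: AUG -> S; peptide=S
pos 6: UGG -> R; peptide=SR
pos 9: CUU -> R; peptide=SRR
pos 12: CUG -> V; peptide=SRRV
pos 15: GGC -> V; peptide=SRRVV
pos 18: UCU -> D; peptide=SRRVVD
pos 21: CAU -> E; peptide=SRRVVDE
pos 24: AUU -> S; peptide=SRRVVDES
pos 27: UCC -> R; peptide=SRRVVDESR
pos 30: CAU -> E; peptide=SRRVVDESRE
pos 33: UAG -> STOP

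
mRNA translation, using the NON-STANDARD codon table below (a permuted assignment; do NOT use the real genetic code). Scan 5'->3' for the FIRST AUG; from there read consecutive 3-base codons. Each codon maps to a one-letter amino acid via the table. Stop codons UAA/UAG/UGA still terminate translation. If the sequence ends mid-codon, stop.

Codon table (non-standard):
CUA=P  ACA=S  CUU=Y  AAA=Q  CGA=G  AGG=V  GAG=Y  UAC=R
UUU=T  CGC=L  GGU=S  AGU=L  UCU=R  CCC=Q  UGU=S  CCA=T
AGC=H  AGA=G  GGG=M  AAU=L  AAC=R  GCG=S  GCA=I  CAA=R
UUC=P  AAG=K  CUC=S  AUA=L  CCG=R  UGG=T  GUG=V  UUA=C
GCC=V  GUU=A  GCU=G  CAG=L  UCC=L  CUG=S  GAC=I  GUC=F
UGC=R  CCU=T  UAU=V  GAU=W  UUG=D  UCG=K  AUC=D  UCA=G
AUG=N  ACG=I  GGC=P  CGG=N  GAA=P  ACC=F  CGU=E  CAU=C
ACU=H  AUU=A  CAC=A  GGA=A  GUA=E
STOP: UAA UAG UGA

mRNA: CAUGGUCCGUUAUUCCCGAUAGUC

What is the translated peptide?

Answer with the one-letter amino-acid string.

start AUG at pos 1
pos 1: AUG -> N; peptide=N
pos 4: GUC -> F; peptide=NF
pos 7: CGU -> E; peptide=NFE
pos 10: UAU -> V; peptide=NFEV
pos 13: UCC -> L; peptide=NFEVL
pos 16: CGA -> G; peptide=NFEVLG
pos 19: UAG -> STOP

Answer: NFEVLG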